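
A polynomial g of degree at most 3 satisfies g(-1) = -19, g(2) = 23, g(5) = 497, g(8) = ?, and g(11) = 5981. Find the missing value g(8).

2213

On equispaced nodes a degree-3 polynomial has vanishing fourth forward difference, so
  g(-1) - 4·g(2) + 6·g(5) - 4·g(8) + g(11) = 0.
Substituting the known values and solving for g(8):
  -4·g(8) = -8852
  g(8) = 2213.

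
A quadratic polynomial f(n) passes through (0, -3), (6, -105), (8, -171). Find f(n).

Write f(n) = an^2 + bn + c. Substituting each data point gives a linear system:
  c = -3
  36a + 6b + c = -105
  64a + 8b + c = -171
Solving the system yields a = -2, b = -5, c = -3.
So f(n) = -2n^2 - 5n - 3.
Check: f(6) = -105. ✓

f(n) = -2n^2 - 5n - 3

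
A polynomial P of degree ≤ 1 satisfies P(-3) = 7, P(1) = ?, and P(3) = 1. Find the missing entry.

The 2 known points determine the degree-1 polynomial uniquely.
Write P(u) = au + b. Substituting each data point gives a linear system:
  -3a + b = 7
  3a + b = 1
Solving the system yields a = -1, b = 4.
So P(u) = -u + 4.
Then P(1) = 3.

3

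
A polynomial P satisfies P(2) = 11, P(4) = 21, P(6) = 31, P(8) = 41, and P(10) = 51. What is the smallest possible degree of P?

1

Forward differences of the values at n = 2, 4, 6, 8, 10:
  P  : 11  21  31  41  51
  Δ  : 10  10  10  10
  Δ^2: 0  0  0
  Δ^3: 0  0
  Δ^4: 0
The first differences are constant (10) and nonzero, while all higher differences vanish, so the minimal degree is 1.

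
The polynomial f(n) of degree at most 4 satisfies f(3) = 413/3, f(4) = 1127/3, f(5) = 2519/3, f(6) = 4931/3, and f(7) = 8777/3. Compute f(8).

14543/3

Using the Lagrange interpolation formula with nodes 3, 4, 5, 6, 7:
  L_0(n) = (n - 4)(n - 5)(n - 6)(n - 7) / 24
  L_1(n) = (n - 3)(n - 5)(n - 6)(n - 7) / -6
  L_2(n) = (n - 3)(n - 4)(n - 6)(n - 7) / 4
  L_3(n) = (n - 3)(n - 4)(n - 5)(n - 7) / -6
  L_4(n) = (n - 3)(n - 4)(n - 5)(n - 6) / 24
Then f(n) = 413/3·L_0(n) + 1127/3·L_1(n) + 2519/3·L_2(n) + 4931/3·L_3(n) + 8777/3·L_4(n).
Expanding and collecting terms gives f(n) = n⁴ + n³ + 4n² - 2n - 1/3.
Evaluating at n = 8: f(8) = 14543/3.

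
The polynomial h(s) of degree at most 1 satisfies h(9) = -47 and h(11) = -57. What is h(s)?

Using the Lagrange interpolation formula with nodes 9, 11:
  L_0(s) = (s - 11) / -2
  L_1(s) = (s - 9) / 2
Then h(s) = -47·L_0(s) - 57·L_1(s).
Expanding and collecting terms gives h(s) = -5s - 2.
Check: h(9) = -47. ✓

h(s) = -5s - 2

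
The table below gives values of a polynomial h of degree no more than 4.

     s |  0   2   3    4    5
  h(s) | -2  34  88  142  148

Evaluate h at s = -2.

Using the Lagrange interpolation formula with nodes 0, 2, 3, 4, 5:
  L_0(s) = (s - 2)(s - 3)(s - 4)(s - 5) / 120
  L_1(s) = s(s - 3)(s - 4)(s - 5) / -12
  L_2(s) = s(s - 2)(s - 4)(s - 5) / 6
  L_3(s) = s(s - 2)(s - 3)(s - 5) / -8
  L_4(s) = s(s - 2)(s - 3)(s - 4) / 30
Then h(s) = -2·L_0(s) + 34·L_1(s) + 88·L_2(s) + 142·L_3(s) + 148·L_4(s).
Expanding and collecting terms gives h(s) = -s^4 + 6s^3 + s^2 - 2.
Evaluating at s = -2: h(-2) = -62.

-62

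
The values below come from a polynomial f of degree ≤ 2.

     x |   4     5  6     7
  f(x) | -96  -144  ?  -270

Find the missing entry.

On equispaced nodes a degree-2 polynomial has vanishing third forward difference, so
  - f(4) + 3·f(5) - 3·f(6) + f(7) = 0.
Substituting the known values and solving for f(6):
  -3·f(6) = 606
  f(6) = -202.

-202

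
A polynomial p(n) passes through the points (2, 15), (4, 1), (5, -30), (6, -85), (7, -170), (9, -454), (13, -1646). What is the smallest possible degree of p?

3

Divided differences on the nodes 2, 4, 5, 6, 7, 9, 13:
  order 0: 15  1  -30  -85  -170  -454  -1646
  order 1: -7  -31  -55  -85  -142  -298
  order 2: -8  -12  -15  -19  -26
  order 3: -1  -1  -1  -1
  order 4: 0  0  0
  order 5: 0  0
  order 6: 0
The order-3 divided differences are all -1 (nonzero) and every higher order vanishes, so the data lies on a polynomial of degree exactly 3.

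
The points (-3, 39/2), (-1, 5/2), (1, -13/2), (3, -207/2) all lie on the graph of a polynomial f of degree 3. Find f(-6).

270

Using the Lagrange interpolation formula with nodes -3, -1, 1, 3:
  L_0(s) = (s + 1)(s - 1)(s - 3) / -48
  L_1(s) = (s + 3)(s - 1)(s - 3) / 16
  L_2(s) = (s + 3)(s + 1)(s - 3) / -16
  L_3(s) = (s + 3)(s + 1)(s - 1) / 48
Then f(s) = 39/2·L_0(s) + 5/2·L_1(s) - 13/2·L_2(s) - 207/2·L_3(s).
Expanding and collecting terms gives f(s) = -2s³ - 5s² - (5/2)s + 3.
Evaluating at s = -6: f(-6) = 270.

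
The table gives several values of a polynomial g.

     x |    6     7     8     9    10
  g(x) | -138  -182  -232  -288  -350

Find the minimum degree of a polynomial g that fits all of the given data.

Divided differences on the nodes 6, 7, 8, 9, 10:
  order 0: -138  -182  -232  -288  -350
  order 1: -44  -50  -56  -62
  order 2: -3  -3  -3
  order 3: 0  0
  order 4: 0
The order-2 divided differences are all -3 (nonzero) and every higher order vanishes, so the data lies on a polynomial of degree exactly 2.

2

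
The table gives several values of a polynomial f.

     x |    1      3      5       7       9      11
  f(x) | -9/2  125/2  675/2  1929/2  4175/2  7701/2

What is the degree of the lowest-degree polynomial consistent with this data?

Forward differences of the values at x = 1, 3, 5, 7, 9, 11:
  f  : -9/2  125/2  675/2  1929/2  4175/2  7701/2
  Δ  : 67  275  627  1123  1763
  Δ^2: 208  352  496  640
  Δ^3: 144  144  144
  Δ^4: 0  0
  Δ^5: 0
The third differences are constant (144) and nonzero, while all higher differences vanish, so the minimal degree is 3.

3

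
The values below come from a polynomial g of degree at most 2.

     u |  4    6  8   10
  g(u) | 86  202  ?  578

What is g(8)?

On equispaced nodes a degree-2 polynomial has vanishing third forward difference, so
  - g(4) + 3·g(6) - 3·g(8) + g(10) = 0.
Substituting the known values and solving for g(8):
  -3·g(8) = -1098
  g(8) = 366.

366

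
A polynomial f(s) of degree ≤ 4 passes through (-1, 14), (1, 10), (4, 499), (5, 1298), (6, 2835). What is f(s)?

Using the Lagrange interpolation formula with nodes -1, 1, 4, 5, 6:
  L_0(s) = (s - 1)(s - 4)(s - 5)(s - 6) / 420
  L_1(s) = (s + 1)(s - 4)(s - 5)(s - 6) / -120
  L_2(s) = (s + 1)(s - 1)(s - 5)(s - 6) / 30
  L_3(s) = (s + 1)(s - 1)(s - 4)(s - 6) / -24
  L_4(s) = (s + 1)(s - 1)(s - 4)(s - 5) / 70
Then f(s) = 14·L_0(s) + 10·L_1(s) + 499·L_2(s) + 1298·L_3(s) + 2835·L_4(s).
Expanding and collecting terms gives f(s) = 3s⁴ - 6s³ + 6s² + 4s + 3.
Check: f(-1) = 14. ✓

f(s) = 3s^4 - 6s^3 + 6s^2 + 4s + 3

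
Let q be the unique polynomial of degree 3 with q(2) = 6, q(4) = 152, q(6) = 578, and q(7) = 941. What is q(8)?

Write q(x) = ax^3 + bx^2 + cx + d. Substituting each data point gives a linear system:
  8a + 4b + 2c + d = 6
  64a + 16b + 4c + d = 152
  216a + 36b + 6c + d = 578
  343a + 49b + 7c + d = 941
Solving the system yields a = 3, b = -1, c = -5, d = -4.
So q(x) = 3x³ - x² - 5x - 4.
Then q(8) = 1428.

1428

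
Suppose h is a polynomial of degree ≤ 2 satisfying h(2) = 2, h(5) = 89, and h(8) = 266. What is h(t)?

Write h(t) = at^2 + bt + c. Substituting each data point gives a linear system:
  4a + 2b + c = 2
  25a + 5b + c = 89
  64a + 8b + c = 266
Solving the system yields a = 5, b = -6, c = -6.
So h(t) = 5t^2 - 6t - 6.
Check: h(8) = 266. ✓

h(t) = 5t^2 - 6t - 6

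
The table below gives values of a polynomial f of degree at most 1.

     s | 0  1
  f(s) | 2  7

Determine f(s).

Write f(s) = as + b. Substituting each data point gives a linear system:
  b = 2
  a + b = 7
Solving the system yields a = 5, b = 2.
So f(s) = 5s + 2.
Check: f(1) = 7. ✓

f(s) = 5s + 2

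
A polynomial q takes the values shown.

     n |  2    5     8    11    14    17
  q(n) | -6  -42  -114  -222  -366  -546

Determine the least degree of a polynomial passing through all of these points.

Forward differences of the values at n = 2, 5, 8, 11, 14, 17:
  q  : -6  -42  -114  -222  -366  -546
  Δ  : -36  -72  -108  -144  -180
  Δ^2: -36  -36  -36  -36
  Δ^3: 0  0  0
  Δ^4: 0  0
  Δ^5: 0
The second differences are constant (-36) and nonzero, while all higher differences vanish, so the minimal degree is 2.

2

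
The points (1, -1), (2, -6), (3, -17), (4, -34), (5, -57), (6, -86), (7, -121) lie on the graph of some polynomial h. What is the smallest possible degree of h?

2

Forward differences of the values at t = 1, 2, 3, 4, 5, 6, 7:
  h  : -1  -6  -17  -34  -57  -86  -121
  Δ  : -5  -11  -17  -23  -29  -35
  Δ^2: -6  -6  -6  -6  -6
  Δ^3: 0  0  0  0
  Δ^4: 0  0  0
  Δ^5: 0  0
  Δ^6: 0
The second differences are constant (-6) and nonzero, while all higher differences vanish, so the minimal degree is 2.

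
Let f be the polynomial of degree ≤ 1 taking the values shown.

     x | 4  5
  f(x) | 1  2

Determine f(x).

Write f(x) = ax + b. Substituting each data point gives a linear system:
  4a + b = 1
  5a + b = 2
Solving the system yields a = 1, b = -3.
So f(x) = x - 3.
Check: f(5) = 2. ✓

f(x) = x - 3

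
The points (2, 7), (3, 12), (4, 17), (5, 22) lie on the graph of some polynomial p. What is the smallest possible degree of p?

Forward differences of the values at s = 2, 3, 4, 5:
  p  : 7  12  17  22
  Δ  : 5  5  5
  Δ^2: 0  0
  Δ^3: 0
The first differences are constant (5) and nonzero, while all higher differences vanish, so the minimal degree is 1.

1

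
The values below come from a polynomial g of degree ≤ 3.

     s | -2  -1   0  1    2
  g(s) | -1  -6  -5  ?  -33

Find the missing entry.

-10

On equispaced nodes a degree-3 polynomial has vanishing fourth forward difference, so
  g(-2) - 4·g(-1) + 6·g(0) - 4·g(1) + g(2) = 0.
Substituting the known values and solving for g(1):
  -4·g(1) = 40
  g(1) = -10.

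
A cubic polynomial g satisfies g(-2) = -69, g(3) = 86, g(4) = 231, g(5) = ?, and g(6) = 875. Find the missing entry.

The 4 known points determine the degree-3 polynomial uniquely.
Write g(n) = an^3 + bn^2 + cn + d. Substituting each data point gives a linear system:
  -8a + 4b - 2c + d = -69
  27a + 9b + 3c + d = 86
  64a + 16b + 4c + d = 231
  216a + 36b + 6c + d = 875
Solving the system yields a = 5, b = -6, c = 2, d = -1.
So g(n) = 5n^3 - 6n^2 + 2n - 1.
Then g(5) = 484.

484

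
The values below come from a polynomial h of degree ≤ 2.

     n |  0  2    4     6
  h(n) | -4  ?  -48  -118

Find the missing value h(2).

-10

On equispaced nodes a degree-2 polynomial has vanishing third forward difference, so
  - h(0) + 3·h(2) - 3·h(4) + h(6) = 0.
Substituting the known values and solving for h(2):
  3·h(2) = -30
  h(2) = -10.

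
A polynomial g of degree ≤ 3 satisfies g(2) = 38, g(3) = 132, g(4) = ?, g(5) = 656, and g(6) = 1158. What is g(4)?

The 4 known points determine the degree-3 polynomial uniquely.
Write g(u) = au^3 + bu^2 + cu + d. Substituting each data point gives a linear system:
  8a + 4b + 2c + d = 38
  27a + 9b + 3c + d = 132
  125a + 25b + 5c + d = 656
  216a + 36b + 6c + d = 1158
Solving the system yields a = 6, b = -4, c = 0, d = 6.
So g(u) = 6u³ - 4u² + 6.
Then g(4) = 326.

326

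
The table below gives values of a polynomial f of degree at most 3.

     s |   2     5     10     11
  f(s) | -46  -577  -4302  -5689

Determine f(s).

Write f(s) = as^3 + bs^2 + cs + d. Substituting each data point gives a linear system:
  8a + 4b + 2c + d = -46
  125a + 25b + 5c + d = -577
  1000a + 100b + 10c + d = -4302
  1331a + 121b + 11c + d = -5689
Solving the system yields a = -4, b = -3, c = 0, d = -2.
So f(s) = -4s^3 - 3s^2 - 2.
Check: f(11) = -5689. ✓

f(s) = -4s^3 - 3s^2 - 2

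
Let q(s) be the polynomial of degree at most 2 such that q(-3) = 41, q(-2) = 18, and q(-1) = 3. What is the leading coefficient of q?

4

Write q(s) = as^2 + bs + c. Substituting each data point gives a linear system:
  9a - 3b + c = 41
  4a - 2b + c = 18
  a - b + c = 3
Solving the system yields a = 4, b = -3, c = -4.
So q(s) = 4s² - 3s - 4.
The leading coefficient is 4.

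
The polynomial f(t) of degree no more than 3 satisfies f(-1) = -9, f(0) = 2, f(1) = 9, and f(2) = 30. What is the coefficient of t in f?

6

Write f(t) = at^3 + bt^2 + ct + d. Substituting each data point gives a linear system:
  -a + b - c + d = -9
  d = 2
  a + b + c + d = 9
  8a + 4b + 2c + d = 30
Solving the system yields a = 3, b = -2, c = 6, d = 2.
So f(t) = 3t^3 - 2t^2 + 6t + 2.
The coefficient of t is 6.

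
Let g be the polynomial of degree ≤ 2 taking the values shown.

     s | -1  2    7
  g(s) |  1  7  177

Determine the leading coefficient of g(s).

4

Write g(s) = as^2 + bs + c. Substituting each data point gives a linear system:
  a - b + c = 1
  4a + 2b + c = 7
  49a + 7b + c = 177
Solving the system yields a = 4, b = -2, c = -5.
So g(s) = 4s^2 - 2s - 5.
The leading coefficient is 4.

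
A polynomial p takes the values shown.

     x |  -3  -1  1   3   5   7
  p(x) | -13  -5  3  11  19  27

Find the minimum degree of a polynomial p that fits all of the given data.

Forward differences of the values at x = -3, -1, 1, 3, 5, 7:
  p  : -13  -5  3  11  19  27
  Δ  : 8  8  8  8  8
  Δ^2: 0  0  0  0
  Δ^3: 0  0  0
  Δ^4: 0  0
  Δ^5: 0
The first differences are constant (8) and nonzero, while all higher differences vanish, so the minimal degree is 1.

1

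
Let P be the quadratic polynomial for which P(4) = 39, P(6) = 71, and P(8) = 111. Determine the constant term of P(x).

-1

Write P(x) = ax^2 + bx + c. Substituting each data point gives a linear system:
  16a + 4b + c = 39
  36a + 6b + c = 71
  64a + 8b + c = 111
Solving the system yields a = 1, b = 6, c = -1.
So P(x) = x^2 + 6x - 1.
The constant term is -1.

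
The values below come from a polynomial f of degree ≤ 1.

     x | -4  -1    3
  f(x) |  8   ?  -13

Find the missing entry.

The 2 known points determine the degree-1 polynomial uniquely.
Write f(x) = ax + b. Substituting each data point gives a linear system:
  -4a + b = 8
  3a + b = -13
Solving the system yields a = -3, b = -4.
So f(x) = -3x - 4.
Then f(-1) = -1.

-1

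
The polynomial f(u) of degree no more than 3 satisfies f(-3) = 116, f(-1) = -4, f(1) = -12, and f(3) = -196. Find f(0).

Forward differences of the values at u = -3, -1, 1, 3:
  f  : 116  -4  -12  -196
  Δ  : -120  -8  -184
  Δ^2: 112  -176
  Δ^3: -288
The third differences are constant, confirming degree 3.
Interpolating (Newton forward form) and evaluating at u = 0 gives f(0) = -4.

-4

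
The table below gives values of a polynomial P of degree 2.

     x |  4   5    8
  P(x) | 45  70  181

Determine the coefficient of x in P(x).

-2

Write P(x) = ax^2 + bx + c. Substituting each data point gives a linear system:
  16a + 4b + c = 45
  25a + 5b + c = 70
  64a + 8b + c = 181
Solving the system yields a = 3, b = -2, c = 5.
So P(x) = 3x^2 - 2x + 5.
The coefficient of x is -2.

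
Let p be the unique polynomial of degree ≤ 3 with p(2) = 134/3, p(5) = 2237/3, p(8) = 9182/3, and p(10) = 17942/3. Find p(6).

1290

Using the Lagrange interpolation formula with nodes 2, 5, 8, 10:
  L_0(n) = (n - 5)(n - 8)(n - 10) / -144
  L_1(n) = (n - 2)(n - 8)(n - 10) / 45
  L_2(n) = (n - 2)(n - 5)(n - 10) / -36
  L_3(n) = (n - 2)(n - 5)(n - 8) / 80
Then p(n) = 134/3·L_0(n) + 2237/3·L_1(n) + 9182/3·L_2(n) + 17942/3·L_3(n).
Expanding and collecting terms gives p(n) = 6n³ - (1/3)n² + 2n - 6.
Evaluating at n = 6: p(6) = 1290.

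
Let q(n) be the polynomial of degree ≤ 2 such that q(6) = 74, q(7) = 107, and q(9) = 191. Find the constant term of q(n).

Write q(n) = an^2 + bn + c. Substituting each data point gives a linear system:
  36a + 6b + c = 74
  49a + 7b + c = 107
  81a + 9b + c = 191
Solving the system yields a = 3, b = -6, c = 2.
So q(n) = 3n^2 - 6n + 2.
The constant term is 2.

2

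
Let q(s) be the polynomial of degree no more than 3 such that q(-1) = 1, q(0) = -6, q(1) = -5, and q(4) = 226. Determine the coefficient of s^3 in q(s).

3

Write q(s) = as^3 + bs^2 + cs + d. Substituting each data point gives a linear system:
  -a + b - c + d = 1
  d = -6
  a + b + c + d = -5
  64a + 16b + 4c + d = 226
Solving the system yields a = 3, b = 4, c = -6, d = -6.
So q(s) = 3s^3 + 4s^2 - 6s - 6.
The leading coefficient is 3.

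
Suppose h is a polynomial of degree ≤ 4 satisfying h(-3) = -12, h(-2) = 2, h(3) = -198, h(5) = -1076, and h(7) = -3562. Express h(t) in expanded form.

h(t) = -t^4 - 3t^3 - 2t^2 - 4t - 6

Using the Lagrange interpolation formula with nodes -3, -2, 3, 5, 7:
  L_0(t) = (t + 2)(t - 3)(t - 5)(t - 7) / 480
  L_1(t) = (t + 3)(t - 3)(t - 5)(t - 7) / -315
  L_2(t) = (t + 3)(t + 2)(t - 5)(t - 7) / 240
  L_3(t) = (t + 3)(t + 2)(t - 3)(t - 7) / -224
  L_4(t) = (t + 3)(t + 2)(t - 3)(t - 5) / 720
Then h(t) = -12·L_0(t) + 2·L_1(t) - 198·L_2(t) - 1076·L_3(t) - 3562·L_4(t).
Expanding and collecting terms gives h(t) = -t^4 - 3t^3 - 2t^2 - 4t - 6.
Check: h(-3) = -12. ✓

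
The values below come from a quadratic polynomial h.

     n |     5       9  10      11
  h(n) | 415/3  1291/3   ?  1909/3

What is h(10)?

The 3 known points determine the degree-2 polynomial uniquely.
Write h(n) = an^2 + bn + c. Substituting each data point gives a linear system:
  25a + 5b + c = 415/3
  81a + 9b + c = 1291/3
  121a + 11b + c = 1909/3
Solving the system yields a = 5, b = 3, c = -5/3.
So h(n) = 5n^2 + 3n - 5/3.
Then h(10) = 1585/3.

1585/3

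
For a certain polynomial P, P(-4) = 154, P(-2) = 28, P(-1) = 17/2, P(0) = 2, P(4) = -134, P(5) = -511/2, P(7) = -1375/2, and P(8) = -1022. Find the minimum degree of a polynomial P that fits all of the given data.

3

Divided differences on the nodes -4, -2, -1, 0, 4, 5, 7, 8:
  order 0: 154  28  17/2  2  -134  -511/2  -1375/2  -1022
  order 1: -63  -39/2  -13/2  -34  -243/2  -216  -669/2
  order 2: 29/2  13/2  -11/2  -35/2  -63/2  -79/2
  order 3: -2  -2  -2  -2  -2
  order 4: 0  0  0  0
  order 5: 0  0  0
  order 6: 0  0
  order 7: 0
The order-3 divided differences are all -2 (nonzero) and every higher order vanishes, so the data lies on a polynomial of degree exactly 3.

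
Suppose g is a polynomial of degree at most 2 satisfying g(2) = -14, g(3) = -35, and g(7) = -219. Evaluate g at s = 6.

Using the Lagrange interpolation formula with nodes 2, 3, 7:
  L_0(s) = (s - 3)(s - 7) / 5
  L_1(s) = (s - 2)(s - 7) / -4
  L_2(s) = (s - 2)(s - 3) / 20
Then g(s) = -14·L_0(s) - 35·L_1(s) - 219·L_2(s).
Expanding and collecting terms gives g(s) = -5s^2 + 4s - 2.
Evaluating at s = 6: g(6) = -158.

-158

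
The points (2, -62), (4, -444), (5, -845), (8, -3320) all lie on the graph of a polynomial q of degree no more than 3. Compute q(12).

-10932

Using the Lagrange interpolation formula with nodes 2, 4, 5, 8:
  L_0(u) = (u - 4)(u - 5)(u - 8) / -36
  L_1(u) = (u - 2)(u - 5)(u - 8) / 8
  L_2(u) = (u - 2)(u - 4)(u - 8) / -9
  L_3(u) = (u - 2)(u - 4)(u - 5) / 72
Then q(u) = -62·L_0(u) - 444·L_1(u) - 845·L_2(u) - 3320·L_3(u).
Expanding and collecting terms gives q(u) = -6u³ - 4u² + u.
Evaluating at u = 12: q(12) = -10932.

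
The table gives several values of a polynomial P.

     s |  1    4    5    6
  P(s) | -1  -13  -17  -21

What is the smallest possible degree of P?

1

Divided differences on the nodes 1, 4, 5, 6:
  order 0: -1  -13  -17  -21
  order 1: -4  -4  -4
  order 2: 0  0
  order 3: 0
The order-1 divided differences are all -4 (nonzero) and every higher order vanishes, so the data lies on a polynomial of degree exactly 1.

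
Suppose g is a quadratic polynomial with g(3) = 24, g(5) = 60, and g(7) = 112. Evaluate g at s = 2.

Using the Lagrange interpolation formula with nodes 3, 5, 7:
  L_0(s) = (s - 5)(s - 7) / 8
  L_1(s) = (s - 3)(s - 7) / -4
  L_2(s) = (s - 3)(s - 5) / 8
Then g(s) = 24·L_0(s) + 60·L_1(s) + 112·L_2(s).
Expanding and collecting terms gives g(s) = 2s^2 + 2s.
Evaluating at s = 2: g(2) = 12.

12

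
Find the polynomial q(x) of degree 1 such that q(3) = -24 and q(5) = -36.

q(x) = -6x - 6

Write q(x) = ax + b. Substituting each data point gives a linear system:
  3a + b = -24
  5a + b = -36
Solving the system yields a = -6, b = -6.
So q(x) = -6x - 6.
Check: q(3) = -24. ✓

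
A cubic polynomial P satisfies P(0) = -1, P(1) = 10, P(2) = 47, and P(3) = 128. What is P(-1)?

-4

Forward differences of the values at t = 0, 1, 2, 3:
  P  : -1  10  47  128
  Δ  : 11  37  81
  Δ^2: 26  44
  Δ^3: 18
The third differences are constant, confirming degree 3.
Interpolating (Newton forward form) and evaluating at t = -1 gives P(-1) = -4.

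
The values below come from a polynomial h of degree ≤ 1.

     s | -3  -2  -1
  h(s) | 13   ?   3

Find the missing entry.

8

The 2 known points determine the degree-1 polynomial uniquely.
Write h(s) = as + b. Substituting each data point gives a linear system:
  -3a + b = 13
  -a + b = 3
Solving the system yields a = -5, b = -2.
So h(s) = -5s - 2.
Then h(-2) = 8.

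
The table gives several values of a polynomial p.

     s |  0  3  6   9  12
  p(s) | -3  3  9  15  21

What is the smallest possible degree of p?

1

Forward differences of the values at s = 0, 3, 6, 9, 12:
  p  : -3  3  9  15  21
  Δ  : 6  6  6  6
  Δ^2: 0  0  0
  Δ^3: 0  0
  Δ^4: 0
The first differences are constant (6) and nonzero, while all higher differences vanish, so the minimal degree is 1.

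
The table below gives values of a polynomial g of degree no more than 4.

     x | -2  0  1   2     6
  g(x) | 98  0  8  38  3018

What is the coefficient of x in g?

5

Write g(x) = ax^4 + bx^3 + cx^2 + dx + e. Substituting each data point gives a linear system:
  16a - 8b + 4c - 2d + e = 98
  e = 0
  a + b + c + d + e = 8
  16a + 8b + 4c + 2d + e = 38
  1296a + 216b + 36c + 6d + e = 3018
Solving the system yields a = 3, b = -5, c = 5, d = 5, e = 0.
So g(x) = 3x^4 - 5x^3 + 5x^2 + 5x.
The coefficient of x is 5.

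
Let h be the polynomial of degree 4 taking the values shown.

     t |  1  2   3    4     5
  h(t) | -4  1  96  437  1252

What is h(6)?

Using the Lagrange interpolation formula with nodes 1, 2, 3, 4, 5:
  L_0(t) = (t - 2)(t - 3)(t - 4)(t - 5) / 24
  L_1(t) = (t - 1)(t - 3)(t - 4)(t - 5) / -6
  L_2(t) = (t - 1)(t - 2)(t - 4)(t - 5) / 4
  L_3(t) = (t - 1)(t - 2)(t - 3)(t - 5) / -6
  L_4(t) = (t - 1)(t - 2)(t - 3)(t - 4) / 24
Then h(t) = -4·L_0(t) + 1·L_1(t) + 96·L_2(t) + 437·L_3(t) + 1252·L_4(t).
Expanding and collecting terms gives h(t) = 3t^4 - 4t^3 - 6t^2 + 6t - 3.
Evaluating at t = 6: h(6) = 2841.

2841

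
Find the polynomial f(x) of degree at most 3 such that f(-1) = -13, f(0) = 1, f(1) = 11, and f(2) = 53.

Write f(x) = ax^3 + bx^2 + cx + d. Substituting each data point gives a linear system:
  -a + b - c + d = -13
  d = 1
  a + b + c + d = 11
  8a + 4b + 2c + d = 53
Solving the system yields a = 6, b = -2, c = 6, d = 1.
So f(x) = 6x^3 - 2x^2 + 6x + 1.
Check: f(2) = 53. ✓

f(x) = 6x^3 - 2x^2 + 6x + 1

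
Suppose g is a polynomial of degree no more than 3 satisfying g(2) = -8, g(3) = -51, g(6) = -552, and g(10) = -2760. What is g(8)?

Using the Lagrange interpolation formula with nodes 2, 3, 6, 10:
  L_0(x) = (x - 3)(x - 6)(x - 10) / -32
  L_1(x) = (x - 2)(x - 6)(x - 10) / 21
  L_2(x) = (x - 2)(x - 3)(x - 10) / -48
  L_3(x) = (x - 2)(x - 3)(x - 6) / 224
Then g(x) = -8·L_0(x) - 51·L_1(x) - 552·L_2(x) - 2760·L_3(x).
Expanding and collecting terms gives g(x) = -3x^3 + 2x^2 + 4x.
Evaluating at x = 8: g(8) = -1376.

-1376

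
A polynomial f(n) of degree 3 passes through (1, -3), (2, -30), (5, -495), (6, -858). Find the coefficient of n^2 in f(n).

Write f(n) = an^3 + bn^2 + cn + d. Substituting each data point gives a linear system:
  a + b + c + d = -3
  8a + 4b + 2c + d = -30
  125a + 25b + 5c + d = -495
  216a + 36b + 6c + d = -858
Solving the system yields a = -4, b = 0, c = 1, d = 0.
So f(n) = -4n³ + n.
The coefficient of n^2 is 0.

0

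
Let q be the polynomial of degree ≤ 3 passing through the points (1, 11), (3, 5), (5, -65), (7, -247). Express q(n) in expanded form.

Using the Lagrange interpolation formula with nodes 1, 3, 5, 7:
  L_0(n) = (n - 3)(n - 5)(n - 7) / -48
  L_1(n) = (n - 1)(n - 5)(n - 7) / 16
  L_2(n) = (n - 1)(n - 3)(n - 7) / -16
  L_3(n) = (n - 1)(n - 3)(n - 5) / 48
Then q(n) = 11·L_0(n) + 5·L_1(n) - 65·L_2(n) - 247·L_3(n).
Expanding and collecting terms gives q(n) = -n^3 + n^2 + 6n + 5.
Check: q(5) = -65. ✓

q(n) = -n^3 + n^2 + 6n + 5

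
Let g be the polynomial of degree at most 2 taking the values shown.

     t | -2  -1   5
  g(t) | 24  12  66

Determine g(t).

g(t) = 3t^2 - 3t + 6

Write g(t) = at^2 + bt + c. Substituting each data point gives a linear system:
  4a - 2b + c = 24
  a - b + c = 12
  25a + 5b + c = 66
Solving the system yields a = 3, b = -3, c = 6.
So g(t) = 3t^2 - 3t + 6.
Check: g(5) = 66. ✓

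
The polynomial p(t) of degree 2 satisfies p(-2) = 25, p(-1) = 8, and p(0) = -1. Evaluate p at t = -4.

Forward differences of the values at t = -2, -1, 0:
  p  : 25  8  -1
  Δ  : -17  -9
  Δ^2: 8
The second differences are constant, confirming degree 2.
Interpolating (Newton forward form) and evaluating at t = -4 gives p(-4) = 83.

83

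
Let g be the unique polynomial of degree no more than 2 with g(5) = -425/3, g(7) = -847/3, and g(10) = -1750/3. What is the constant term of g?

0

Write g(u) = au^2 + bu + c. Substituting each data point gives a linear system:
  25a + 5b + c = -425/3
  49a + 7b + c = -847/3
  100a + 10b + c = -1750/3
Solving the system yields a = -6, b = 5/3, c = 0.
So g(u) = -6u^2 + (5/3)u.
The constant term is 0.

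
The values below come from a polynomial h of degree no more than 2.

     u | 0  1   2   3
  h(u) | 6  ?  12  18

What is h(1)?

The 3 known points determine the degree-2 polynomial uniquely.
Write h(u) = au^2 + bu + c. Substituting each data point gives a linear system:
  c = 6
  4a + 2b + c = 12
  9a + 3b + c = 18
Solving the system yields a = 1, b = 1, c = 6.
So h(u) = u^2 + u + 6.
Then h(1) = 8.

8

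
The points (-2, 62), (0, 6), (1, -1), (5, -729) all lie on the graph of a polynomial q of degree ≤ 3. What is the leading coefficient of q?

Write q(u) = au^3 + bu^2 + cu + d. Substituting each data point gives a linear system:
  -8a + 4b - 2c + d = 62
  d = 6
  a + b + c + d = -1
  125a + 25b + 5c + d = -729
Solving the system yields a = -6, b = 1, c = -2, d = 6.
So q(u) = -6u³ + u² - 2u + 6.
The leading coefficient is -6.

-6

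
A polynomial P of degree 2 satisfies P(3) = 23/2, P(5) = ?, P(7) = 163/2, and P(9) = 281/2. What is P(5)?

77/2

The 3 known points determine the degree-2 polynomial uniquely.
Write P(s) = as^2 + bs + c. Substituting each data point gives a linear system:
  9a + 3b + c = 23/2
  49a + 7b + c = 163/2
  81a + 9b + c = 281/2
Solving the system yields a = 2, b = -5/2, c = 1.
So P(s) = 2s² - (5/2)s + 1.
Then P(5) = 77/2.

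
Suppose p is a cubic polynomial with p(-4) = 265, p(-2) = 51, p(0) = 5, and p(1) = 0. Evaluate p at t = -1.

16

Write p(t) = at^3 + bt^2 + ct + d. Substituting each data point gives a linear system:
  -64a + 16b - 4c + d = 265
  -8a + 4b - 2c + d = 51
  d = 5
  a + b + c + d = 0
Solving the system yields a = -3, b = 3, c = -5, d = 5.
So p(t) = -3t^3 + 3t^2 - 5t + 5.
Then p(-1) = 16.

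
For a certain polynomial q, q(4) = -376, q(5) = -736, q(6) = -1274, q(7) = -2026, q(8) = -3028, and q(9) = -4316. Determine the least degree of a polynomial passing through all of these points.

3

Forward differences of the values at u = 4, 5, 6, 7, 8, 9:
  q  : -376  -736  -1274  -2026  -3028  -4316
  Δ  : -360  -538  -752  -1002  -1288
  Δ^2: -178  -214  -250  -286
  Δ^3: -36  -36  -36
  Δ^4: 0  0
  Δ^5: 0
The third differences are constant (-36) and nonzero, while all higher differences vanish, so the minimal degree is 3.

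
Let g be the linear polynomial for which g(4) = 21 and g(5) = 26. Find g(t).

g(t) = 5t + 1

Write g(t) = at + b. Substituting each data point gives a linear system:
  4a + b = 21
  5a + b = 26
Solving the system yields a = 5, b = 1.
So g(t) = 5t + 1.
Check: g(5) = 26. ✓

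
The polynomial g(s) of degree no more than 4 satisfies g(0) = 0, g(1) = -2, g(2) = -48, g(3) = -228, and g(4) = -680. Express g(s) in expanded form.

Write g(s) = as^4 + bs^3 + cs^2 + ds + e. Substituting each data point gives a linear system:
  e = 0
  a + b + c + d + e = -2
  16a + 8b + 4c + 2d + e = -48
  81a + 27b + 9c + 3d + e = -228
  256a + 64b + 16c + 4d + e = -680
Solving the system yields a = -2, b = -3, c = 1, d = 2, e = 0.
So g(s) = -2s^4 - 3s^3 + s^2 + 2s.
Check: g(2) = -48. ✓

g(s) = -2s^4 - 3s^3 + s^2 + 2s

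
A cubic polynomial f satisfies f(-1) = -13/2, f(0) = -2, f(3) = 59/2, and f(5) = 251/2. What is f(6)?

Write f(n) = an^3 + bn^2 + cn + d. Substituting each data point gives a linear system:
  -a + b - c + d = -13/2
  d = -2
  27a + 9b + 3c + d = 59/2
  125a + 25b + 5c + d = 251/2
Solving the system yields a = 1, b = -1/2, c = 3, d = -2.
So f(n) = n³ - (1/2)n² + 3n - 2.
Then f(6) = 214.

214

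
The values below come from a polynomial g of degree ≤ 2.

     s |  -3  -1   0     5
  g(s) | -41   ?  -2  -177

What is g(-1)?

The 3 known points determine the degree-2 polynomial uniquely.
Write g(s) = as^2 + bs + c. Substituting each data point gives a linear system:
  9a - 3b + c = -41
  c = -2
  25a + 5b + c = -177
Solving the system yields a = -6, b = -5, c = -2.
So g(s) = -6s^2 - 5s - 2.
Then g(-1) = -3.

-3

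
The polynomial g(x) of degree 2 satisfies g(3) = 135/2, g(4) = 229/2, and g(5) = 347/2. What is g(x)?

g(x) = 6x^2 + 5x - 3/2

Using the Lagrange interpolation formula with nodes 3, 4, 5:
  L_0(x) = (x - 4)(x - 5) / 2
  L_1(x) = (x - 3)(x - 5) / -1
  L_2(x) = (x - 3)(x - 4) / 2
Then g(x) = 135/2·L_0(x) + 229/2·L_1(x) + 347/2·L_2(x).
Expanding and collecting terms gives g(x) = 6x^2 + 5x - 3/2.
Check: g(5) = 347/2. ✓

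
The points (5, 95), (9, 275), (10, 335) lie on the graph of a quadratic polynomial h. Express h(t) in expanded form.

h(t) = 3t^2 + 3t + 5

Write h(t) = at^2 + bt + c. Substituting each data point gives a linear system:
  25a + 5b + c = 95
  81a + 9b + c = 275
  100a + 10b + c = 335
Solving the system yields a = 3, b = 3, c = 5.
So h(t) = 3t^2 + 3t + 5.
Check: h(5) = 95. ✓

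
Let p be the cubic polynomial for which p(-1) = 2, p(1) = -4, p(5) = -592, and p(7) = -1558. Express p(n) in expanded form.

Write p(n) = an^3 + bn^2 + cn + d. Substituting each data point gives a linear system:
  -a + b - c + d = 2
  a + b + c + d = -4
  125a + 25b + 5c + d = -592
  343a + 49b + 7c + d = -1558
Solving the system yields a = -4, b = -4, c = 1, d = 3.
So p(n) = -4n³ - 4n² + n + 3.
Check: p(1) = -4. ✓

p(n) = -4n^3 - 4n^2 + n + 3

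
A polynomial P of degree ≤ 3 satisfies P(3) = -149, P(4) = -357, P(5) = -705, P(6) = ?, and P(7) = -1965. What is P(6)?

-1229

On equispaced nodes a degree-3 polynomial has vanishing fourth forward difference, so
  P(3) - 4·P(4) + 6·P(5) - 4·P(6) + P(7) = 0.
Substituting the known values and solving for P(6):
  -4·P(6) = 4916
  P(6) = -1229.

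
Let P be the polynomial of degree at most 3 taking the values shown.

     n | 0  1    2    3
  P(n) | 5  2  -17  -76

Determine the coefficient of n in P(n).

-3

Write P(n) = an^3 + bn^2 + cn + d. Substituting each data point gives a linear system:
  d = 5
  a + b + c + d = 2
  8a + 4b + 2c + d = -17
  27a + 9b + 3c + d = -76
Solving the system yields a = -4, b = 4, c = -3, d = 5.
So P(n) = -4n^3 + 4n^2 - 3n + 5.
The coefficient of n is -3.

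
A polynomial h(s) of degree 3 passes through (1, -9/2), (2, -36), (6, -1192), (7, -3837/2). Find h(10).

Write h(s) = as^3 + bs^2 + cs + d. Substituting each data point gives a linear system:
  a + b + c + d = -9/2
  8a + 4b + 2c + d = -36
  216a + 36b + 6c + d = -1192
  343a + 49b + 7c + d = -3837/2
Solving the system yields a = -6, b = 5/2, c = 3, d = -4.
So h(s) = -6s^3 + (5/2)s^2 + 3s - 4.
Then h(10) = -5724.

-5724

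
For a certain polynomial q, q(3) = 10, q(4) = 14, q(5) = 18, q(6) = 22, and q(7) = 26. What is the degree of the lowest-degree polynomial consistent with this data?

Forward differences of the values at t = 3, 4, 5, 6, 7:
  q  : 10  14  18  22  26
  Δ  : 4  4  4  4
  Δ^2: 0  0  0
  Δ^3: 0  0
  Δ^4: 0
The first differences are constant (4) and nonzero, while all higher differences vanish, so the minimal degree is 1.

1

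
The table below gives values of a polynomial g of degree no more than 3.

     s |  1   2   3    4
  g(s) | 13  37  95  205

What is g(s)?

Write g(s) = as^3 + bs^2 + cs + d. Substituting each data point gives a linear system:
  a + b + c + d = 13
  8a + 4b + 2c + d = 37
  27a + 9b + 3c + d = 95
  64a + 16b + 4c + d = 205
Solving the system yields a = 3, b = -1, c = 6, d = 5.
So g(s) = 3s^3 - s^2 + 6s + 5.
Check: g(4) = 205. ✓

g(s) = 3s^3 - s^2 + 6s + 5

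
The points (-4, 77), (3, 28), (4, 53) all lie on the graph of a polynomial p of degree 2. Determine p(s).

p(s) = 4s^2 - 3s + 1

Write p(s) = as^2 + bs + c. Substituting each data point gives a linear system:
  16a - 4b + c = 77
  9a + 3b + c = 28
  16a + 4b + c = 53
Solving the system yields a = 4, b = -3, c = 1.
So p(s) = 4s² - 3s + 1.
Check: p(4) = 53. ✓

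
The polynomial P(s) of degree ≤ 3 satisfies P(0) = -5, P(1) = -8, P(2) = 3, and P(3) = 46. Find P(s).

Using the Lagrange interpolation formula with nodes 0, 1, 2, 3:
  L_0(s) = (s - 1)(s - 2)(s - 3) / -6
  L_1(s) = s(s - 2)(s - 3) / 2
  L_2(s) = s(s - 1)(s - 3) / -2
  L_3(s) = s(s - 1)(s - 2) / 6
Then P(s) = -5·L_0(s) - 8·L_1(s) + 3·L_2(s) + 46·L_3(s).
Expanding and collecting terms gives P(s) = 3s^3 - 2s^2 - 4s - 5.
Check: P(0) = -5. ✓

P(s) = 3s^3 - 2s^2 - 4s - 5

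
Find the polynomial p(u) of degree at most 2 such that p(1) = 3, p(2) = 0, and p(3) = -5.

Using the Lagrange interpolation formula with nodes 1, 2, 3:
  L_0(u) = (u - 2)(u - 3) / 2
  L_1(u) = (u - 1)(u - 3) / -1
  L_2(u) = (u - 1)(u - 2) / 2
Then p(u) = 3·L_0(u) + 0·L_1(u) - 5·L_2(u).
Expanding and collecting terms gives p(u) = -u^2 + 4.
Check: p(2) = 0. ✓

p(u) = -u^2 + 4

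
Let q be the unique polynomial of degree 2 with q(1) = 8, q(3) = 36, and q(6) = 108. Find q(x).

q(x) = 2x^2 + 6x

Write q(x) = ax^2 + bx + c. Substituting each data point gives a linear system:
  a + b + c = 8
  9a + 3b + c = 36
  36a + 6b + c = 108
Solving the system yields a = 2, b = 6, c = 0.
So q(x) = 2x^2 + 6x.
Check: q(3) = 36. ✓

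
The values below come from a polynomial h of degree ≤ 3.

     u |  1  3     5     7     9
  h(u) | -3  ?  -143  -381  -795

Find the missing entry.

-33

On equispaced nodes a degree-3 polynomial has vanishing fourth forward difference, so
  h(1) - 4·h(3) + 6·h(5) - 4·h(7) + h(9) = 0.
Substituting the known values and solving for h(3):
  -4·h(3) = 132
  h(3) = -33.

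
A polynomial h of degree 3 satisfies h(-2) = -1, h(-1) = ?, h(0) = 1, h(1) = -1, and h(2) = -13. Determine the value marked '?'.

On equispaced nodes a degree-3 polynomial has vanishing fourth forward difference, so
  h(-2) - 4·h(-1) + 6·h(0) - 4·h(1) + h(2) = 0.
Substituting the known values and solving for h(-1):
  -4·h(-1) = 4
  h(-1) = -1.

-1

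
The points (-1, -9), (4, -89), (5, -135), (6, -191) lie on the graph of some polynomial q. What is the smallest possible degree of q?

2

Divided differences on the nodes -1, 4, 5, 6:
  order 0: -9  -89  -135  -191
  order 1: -16  -46  -56
  order 2: -5  -5
  order 3: 0
The order-2 divided differences are all -5 (nonzero) and every higher order vanishes, so the data lies on a polynomial of degree exactly 2.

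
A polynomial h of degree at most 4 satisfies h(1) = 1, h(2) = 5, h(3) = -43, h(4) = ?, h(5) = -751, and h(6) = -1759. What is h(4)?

-245

On equispaced nodes a degree-4 polynomial has vanishing fifth forward difference, so
  - h(1) + 5·h(2) - 10·h(3) + 10·h(4) - 5·h(5) + h(6) = 0.
Substituting the known values and solving for h(4):
  10·h(4) = -2450
  h(4) = -245.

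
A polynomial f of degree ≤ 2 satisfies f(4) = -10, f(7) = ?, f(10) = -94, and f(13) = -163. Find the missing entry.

-43

The 3 known points determine the degree-2 polynomial uniquely.
Write f(u) = au^2 + bu + c. Substituting each data point gives a linear system:
  16a + 4b + c = -10
  100a + 10b + c = -94
  169a + 13b + c = -163
Solving the system yields a = -1, b = 0, c = 6.
So f(u) = -u^2 + 6.
Then f(7) = -43.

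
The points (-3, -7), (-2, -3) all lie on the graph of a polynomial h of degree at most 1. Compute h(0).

5

Using the Lagrange interpolation formula with nodes -3, -2:
  L_0(s) = (s + 2) / -1
  L_1(s) = (s + 3) / 1
Then h(s) = -7·L_0(s) - 3·L_1(s).
Expanding and collecting terms gives h(s) = 4s + 5.
Evaluating at s = 0: h(0) = 5.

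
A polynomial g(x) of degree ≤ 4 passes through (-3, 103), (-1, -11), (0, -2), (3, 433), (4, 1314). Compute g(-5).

Write g(x) = ax^4 + bx^3 + cx^2 + dx + e. Substituting each data point gives a linear system:
  81a - 27b + 9c - 3d + e = 103
  a - b + c - d + e = -11
  e = -2
  81a + 27b + 9c + 3d + e = 433
  256a + 64b + 16c + 4d + e = 1314
Solving the system yields a = 4, b = 6, c = -6, d = 1, e = -2.
So g(x) = 4x⁴ + 6x³ - 6x² + x - 2.
Then g(-5) = 1593.

1593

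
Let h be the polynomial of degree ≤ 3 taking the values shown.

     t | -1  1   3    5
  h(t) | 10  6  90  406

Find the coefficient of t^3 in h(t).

3

Write h(t) = at^3 + bt^2 + ct + d. Substituting each data point gives a linear system:
  -a + b - c + d = 10
  a + b + c + d = 6
  27a + 9b + 3c + d = 90
  125a + 25b + 5c + d = 406
Solving the system yields a = 3, b = 2, c = -5, d = 6.
So h(t) = 3t^3 + 2t^2 - 5t + 6.
The leading coefficient is 3.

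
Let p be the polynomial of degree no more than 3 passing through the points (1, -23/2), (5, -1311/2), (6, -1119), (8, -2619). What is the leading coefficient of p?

-5

Write p(x) = ax^3 + bx^2 + cx + d. Substituting each data point gives a linear system:
  a + b + c + d = -23/2
  125a + 25b + 5c + d = -1311/2
  216a + 36b + 6c + d = -1119
  512a + 64b + 8c + d = -2619
Solving the system yields a = -5, b = -1/2, c = -3, d = -3.
So p(x) = -5x^3 - (1/2)x^2 - 3x - 3.
The leading coefficient is -5.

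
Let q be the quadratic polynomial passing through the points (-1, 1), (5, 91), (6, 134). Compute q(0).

Write q(s) = as^2 + bs + c. Substituting each data point gives a linear system:
  a - b + c = 1
  25a + 5b + c = 91
  36a + 6b + c = 134
Solving the system yields a = 4, b = -1, c = -4.
So q(s) = 4s^2 - s - 4.
Then q(0) = -4.

-4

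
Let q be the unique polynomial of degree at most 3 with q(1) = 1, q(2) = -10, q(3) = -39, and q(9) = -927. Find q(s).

Using the Lagrange interpolation formula with nodes 1, 2, 3, 9:
  L_0(s) = (s - 2)(s - 3)(s - 9) / -16
  L_1(s) = (s - 1)(s - 3)(s - 9) / 7
  L_2(s) = (s - 1)(s - 2)(s - 9) / -12
  L_3(s) = (s - 1)(s - 2)(s - 3) / 336
Then q(s) = 1·L_0(s) - 10·L_1(s) - 39·L_2(s) - 927·L_3(s).
Expanding and collecting terms gives q(s) = -s³ - 3s² + 5s.
Check: q(2) = -10. ✓

q(s) = -s^3 - 3s^2 + 5s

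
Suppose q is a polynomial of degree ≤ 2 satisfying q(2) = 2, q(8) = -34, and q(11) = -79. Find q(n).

q(n) = -n^2 + 4n - 2

Using the Lagrange interpolation formula with nodes 2, 8, 11:
  L_0(n) = (n - 8)(n - 11) / 54
  L_1(n) = (n - 2)(n - 11) / -18
  L_2(n) = (n - 2)(n - 8) / 27
Then q(n) = 2·L_0(n) - 34·L_1(n) - 79·L_2(n).
Expanding and collecting terms gives q(n) = -n² + 4n - 2.
Check: q(2) = 2. ✓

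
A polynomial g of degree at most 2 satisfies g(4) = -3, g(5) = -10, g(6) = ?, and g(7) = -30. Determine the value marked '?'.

The 3 known points determine the degree-2 polynomial uniquely.
Write g(x) = ax^2 + bx + c. Substituting each data point gives a linear system:
  16a + 4b + c = -3
  25a + 5b + c = -10
  49a + 7b + c = -30
Solving the system yields a = -1, b = 2, c = 5.
So g(x) = -x^2 + 2x + 5.
Then g(6) = -19.

-19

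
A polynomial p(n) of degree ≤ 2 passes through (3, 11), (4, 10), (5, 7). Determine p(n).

Using the Lagrange interpolation formula with nodes 3, 4, 5:
  L_0(n) = (n - 4)(n - 5) / 2
  L_1(n) = (n - 3)(n - 5) / -1
  L_2(n) = (n - 3)(n - 4) / 2
Then p(n) = 11·L_0(n) + 10·L_1(n) + 7·L_2(n).
Expanding and collecting terms gives p(n) = -n^2 + 6n + 2.
Check: p(4) = 10. ✓

p(n) = -n^2 + 6n + 2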